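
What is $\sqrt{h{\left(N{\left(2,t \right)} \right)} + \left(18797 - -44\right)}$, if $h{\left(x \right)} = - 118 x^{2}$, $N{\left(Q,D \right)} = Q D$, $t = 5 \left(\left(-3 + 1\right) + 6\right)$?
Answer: $i \sqrt{169959} \approx 412.26 i$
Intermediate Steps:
$t = 20$ ($t = 5 \left(-2 + 6\right) = 5 \cdot 4 = 20$)
$N{\left(Q,D \right)} = D Q$
$\sqrt{h{\left(N{\left(2,t \right)} \right)} + \left(18797 - -44\right)} = \sqrt{- 118 \left(20 \cdot 2\right)^{2} + \left(18797 - -44\right)} = \sqrt{- 118 \cdot 40^{2} + \left(18797 + 44\right)} = \sqrt{\left(-118\right) 1600 + 18841} = \sqrt{-188800 + 18841} = \sqrt{-169959} = i \sqrt{169959}$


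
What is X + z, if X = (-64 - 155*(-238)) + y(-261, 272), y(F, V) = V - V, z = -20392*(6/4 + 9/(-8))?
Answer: 29179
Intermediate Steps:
z = -7647 (z = -20392*(6*(1/4) + 9*(-1/8)) = -20392*(3/2 - 9/8) = -20392*3/8 = -7647)
y(F, V) = 0
X = 36826 (X = (-64 - 155*(-238)) + 0 = (-64 + 36890) + 0 = 36826 + 0 = 36826)
X + z = 36826 - 7647 = 29179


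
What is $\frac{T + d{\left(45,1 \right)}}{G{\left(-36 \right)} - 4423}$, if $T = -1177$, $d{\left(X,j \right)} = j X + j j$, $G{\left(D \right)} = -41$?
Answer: $\frac{377}{1488} \approx 0.25336$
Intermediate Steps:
$d{\left(X,j \right)} = j^{2} + X j$ ($d{\left(X,j \right)} = X j + j^{2} = j^{2} + X j$)
$\frac{T + d{\left(45,1 \right)}}{G{\left(-36 \right)} - 4423} = \frac{-1177 + 1 \left(45 + 1\right)}{-41 - 4423} = \frac{-1177 + 1 \cdot 46}{-4464} = \left(-1177 + 46\right) \left(- \frac{1}{4464}\right) = \left(-1131\right) \left(- \frac{1}{4464}\right) = \frac{377}{1488}$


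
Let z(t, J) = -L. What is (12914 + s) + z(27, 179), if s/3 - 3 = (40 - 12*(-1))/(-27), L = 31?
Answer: 115976/9 ≈ 12886.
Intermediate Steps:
z(t, J) = -31 (z(t, J) = -1*31 = -31)
s = 29/9 (s = 9 + 3*((40 - 12*(-1))/(-27)) = 9 + 3*(-(40 + 12)/27) = 9 + 3*(-1/27*52) = 9 + 3*(-52/27) = 9 - 52/9 = 29/9 ≈ 3.2222)
(12914 + s) + z(27, 179) = (12914 + 29/9) - 31 = 116255/9 - 31 = 115976/9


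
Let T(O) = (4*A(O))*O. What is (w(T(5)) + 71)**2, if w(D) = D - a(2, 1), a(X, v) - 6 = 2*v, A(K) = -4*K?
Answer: 113569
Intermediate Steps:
a(X, v) = 6 + 2*v
T(O) = -16*O**2 (T(O) = (4*(-4*O))*O = (-16*O)*O = -16*O**2)
w(D) = -8 + D (w(D) = D - (6 + 2*1) = D - (6 + 2) = D - 1*8 = D - 8 = -8 + D)
(w(T(5)) + 71)**2 = ((-8 - 16*5**2) + 71)**2 = ((-8 - 16*25) + 71)**2 = ((-8 - 400) + 71)**2 = (-408 + 71)**2 = (-337)**2 = 113569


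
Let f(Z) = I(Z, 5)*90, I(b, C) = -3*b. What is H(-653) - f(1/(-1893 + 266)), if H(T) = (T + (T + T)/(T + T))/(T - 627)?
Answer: 178801/520640 ≈ 0.34343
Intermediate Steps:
f(Z) = -270*Z (f(Z) = -3*Z*90 = -270*Z)
H(T) = (1 + T)/(-627 + T) (H(T) = (T + (2*T)/((2*T)))/(-627 + T) = (T + (2*T)*(1/(2*T)))/(-627 + T) = (T + 1)/(-627 + T) = (1 + T)/(-627 + T))
H(-653) - f(1/(-1893 + 266)) = (1 - 653)/(-627 - 653) - (-270)/(-1893 + 266) = -652/(-1280) - (-270)/(-1627) = -1/1280*(-652) - (-270)*(-1)/1627 = 163/320 - 1*270/1627 = 163/320 - 270/1627 = 178801/520640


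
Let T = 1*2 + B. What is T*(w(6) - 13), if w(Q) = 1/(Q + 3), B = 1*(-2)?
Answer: 0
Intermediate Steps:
B = -2
w(Q) = 1/(3 + Q)
T = 0 (T = 1*2 - 2 = 2 - 2 = 0)
T*(w(6) - 13) = 0*(1/(3 + 6) - 13) = 0*(1/9 - 13) = 0*(⅑ - 13) = 0*(-116/9) = 0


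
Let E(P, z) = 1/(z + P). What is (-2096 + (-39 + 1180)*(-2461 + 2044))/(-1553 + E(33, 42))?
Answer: 35841975/116474 ≈ 307.73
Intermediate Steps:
E(P, z) = 1/(P + z)
(-2096 + (-39 + 1180)*(-2461 + 2044))/(-1553 + E(33, 42)) = (-2096 + (-39 + 1180)*(-2461 + 2044))/(-1553 + 1/(33 + 42)) = (-2096 + 1141*(-417))/(-1553 + 1/75) = (-2096 - 475797)/(-1553 + 1/75) = -477893/(-116474/75) = -477893*(-75/116474) = 35841975/116474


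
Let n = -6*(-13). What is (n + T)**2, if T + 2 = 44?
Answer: 14400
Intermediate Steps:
T = 42 (T = -2 + 44 = 42)
n = 78
(n + T)**2 = (78 + 42)**2 = 120**2 = 14400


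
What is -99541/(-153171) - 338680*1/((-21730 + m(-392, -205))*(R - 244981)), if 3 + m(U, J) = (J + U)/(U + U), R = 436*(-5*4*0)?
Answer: 2680283395317881/4124751396686415 ≈ 0.64981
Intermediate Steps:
R = 0 (R = 436*(-20*0) = 436*0 = 0)
m(U, J) = -3 + (J + U)/(2*U) (m(U, J) = -3 + (J + U)/(U + U) = -3 + (J + U)/((2*U)) = -3 + (J + U)*(1/(2*U)) = -3 + (J + U)/(2*U))
-99541/(-153171) - 338680*1/((-21730 + m(-392, -205))*(R - 244981)) = -99541/(-153171) - 338680*1/((0 - 244981)*(-21730 + (1/2)*(-205 - 5*(-392))/(-392))) = -99541*(-1/153171) - 338680*(-1/(244981*(-21730 + (1/2)*(-1/392)*(-205 + 1960)))) = 3211/4941 - 338680*(-1/(244981*(-21730 + (1/2)*(-1/392)*1755))) = 3211/4941 - 338680*(-1/(244981*(-21730 - 1755/784))) = 3211/4941 - 338680/((-244981*(-17038075/784))) = 3211/4941 - 338680/4174004651575/784 = 3211/4941 - 338680*784/4174004651575 = 3211/4941 - 53105024/834800930315 = 2680283395317881/4124751396686415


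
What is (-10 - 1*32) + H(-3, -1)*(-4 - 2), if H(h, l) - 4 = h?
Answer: -48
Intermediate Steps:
H(h, l) = 4 + h
(-10 - 1*32) + H(-3, -1)*(-4 - 2) = (-10 - 1*32) + (4 - 3)*(-4 - 2) = (-10 - 32) + 1*(-6) = -42 - 6 = -48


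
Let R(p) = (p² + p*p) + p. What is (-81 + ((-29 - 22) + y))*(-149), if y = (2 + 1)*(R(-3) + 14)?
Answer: 6705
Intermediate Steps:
R(p) = p + 2*p² (R(p) = (p² + p²) + p = 2*p² + p = p + 2*p²)
y = 87 (y = (2 + 1)*(-3*(1 + 2*(-3)) + 14) = 3*(-3*(1 - 6) + 14) = 3*(-3*(-5) + 14) = 3*(15 + 14) = 3*29 = 87)
(-81 + ((-29 - 22) + y))*(-149) = (-81 + ((-29 - 22) + 87))*(-149) = (-81 + (-51 + 87))*(-149) = (-81 + 36)*(-149) = -45*(-149) = 6705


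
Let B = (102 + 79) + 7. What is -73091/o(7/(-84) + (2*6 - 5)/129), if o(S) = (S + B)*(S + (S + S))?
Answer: 2162324144/484965 ≈ 4458.7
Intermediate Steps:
B = 188 (B = 181 + 7 = 188)
o(S) = 3*S*(188 + S) (o(S) = (S + 188)*(S + (S + S)) = (188 + S)*(S + 2*S) = (188 + S)*(3*S) = 3*S*(188 + S))
-73091/o(7/(-84) + (2*6 - 5)/129) = -73091*1/(3*(188 + (7/(-84) + (2*6 - 5)/129))*(7/(-84) + (2*6 - 5)/129)) = -73091*1/(3*(188 + (7*(-1/84) + (12 - 5)*(1/129)))*(7*(-1/84) + (12 - 5)*(1/129))) = -73091*1/(3*(188 + (-1/12 + 7*(1/129)))*(-1/12 + 7*(1/129))) = -73091*1/(3*(188 + (-1/12 + 7/129))*(-1/12 + 7/129)) = -73091*(-172/(15*(188 - 5/172))) = -73091/(3*(-5/172)*(32331/172)) = -73091/(-484965/29584) = -73091*(-29584/484965) = 2162324144/484965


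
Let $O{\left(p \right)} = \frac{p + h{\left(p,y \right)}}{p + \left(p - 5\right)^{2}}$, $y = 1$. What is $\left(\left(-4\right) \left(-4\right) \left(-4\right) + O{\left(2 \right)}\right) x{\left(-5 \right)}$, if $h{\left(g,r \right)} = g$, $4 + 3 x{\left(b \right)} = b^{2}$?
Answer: $- \frac{4900}{11} \approx -445.45$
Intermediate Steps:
$x{\left(b \right)} = - \frac{4}{3} + \frac{b^{2}}{3}$
$O{\left(p \right)} = \frac{2 p}{p + \left(-5 + p\right)^{2}}$ ($O{\left(p \right)} = \frac{p + p}{p + \left(p - 5\right)^{2}} = \frac{2 p}{p + \left(-5 + p\right)^{2}}$)
$\left(\left(-4\right) \left(-4\right) \left(-4\right) + O{\left(2 \right)}\right) x{\left(-5 \right)} = \left(\left(-4\right) \left(-4\right) \left(-4\right) + 2 \cdot 2 \frac{1}{2 + \left(-5 + 2\right)^{2}}\right) \left(- \frac{4}{3} + \frac{\left(-5\right)^{2}}{3}\right) = \left(16 \left(-4\right) + 2 \cdot 2 \frac{1}{2 + \left(-3\right)^{2}}\right) \left(- \frac{4}{3} + \frac{1}{3} \cdot 25\right) = \left(-64 + 2 \cdot 2 \frac{1}{2 + 9}\right) \left(- \frac{4}{3} + \frac{25}{3}\right) = \left(-64 + 2 \cdot 2 \cdot \frac{1}{11}\right) 7 = \left(-64 + \frac{4}{11}\right) 7 = \left(- \frac{700}{11}\right) 7 = - \frac{4900}{11}$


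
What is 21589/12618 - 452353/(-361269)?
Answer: 1500802955/506499138 ≈ 2.9631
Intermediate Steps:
21589/12618 - 452353/(-361269) = 21589*(1/12618) - 452353*(-1/361269) = 21589/12618 + 452353/361269 = 1500802955/506499138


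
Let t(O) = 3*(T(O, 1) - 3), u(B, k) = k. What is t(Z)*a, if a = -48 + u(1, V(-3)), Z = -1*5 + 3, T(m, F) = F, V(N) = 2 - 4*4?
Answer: 372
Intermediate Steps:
V(N) = -14 (V(N) = 2 - 16 = -14)
Z = -2 (Z = -5 + 3 = -2)
t(O) = -6 (t(O) = 3*(1 - 3) = 3*(-2) = -6)
a = -62 (a = -48 - 14 = -62)
t(Z)*a = -6*(-62) = 372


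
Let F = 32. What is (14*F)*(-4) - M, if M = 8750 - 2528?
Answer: -8014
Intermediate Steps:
M = 6222
(14*F)*(-4) - M = (14*32)*(-4) - 1*6222 = 448*(-4) - 6222 = -1792 - 6222 = -8014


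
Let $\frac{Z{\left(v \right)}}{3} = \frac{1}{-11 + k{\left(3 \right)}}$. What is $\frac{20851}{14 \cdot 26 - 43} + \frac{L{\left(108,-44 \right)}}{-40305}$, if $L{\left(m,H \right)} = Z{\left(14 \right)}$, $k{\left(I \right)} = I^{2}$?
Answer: $\frac{560266691}{8625270} \approx 64.956$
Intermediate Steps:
$Z{\left(v \right)} = - \frac{3}{2}$ ($Z{\left(v \right)} = \frac{3}{-11 + 3^{2}} = \frac{3}{-11 + 9} = \frac{3}{-2} = 3 \left(- \frac{1}{2}\right) = - \frac{3}{2}$)
$L{\left(m,H \right)} = - \frac{3}{2}$
$\frac{20851}{14 \cdot 26 - 43} + \frac{L{\left(108,-44 \right)}}{-40305} = \frac{20851}{14 \cdot 26 - 43} - \frac{3}{2 \left(-40305\right)} = \frac{20851}{364 - 43} - - \frac{1}{26870} = \frac{20851}{321} + \frac{1}{26870} = \frac{560266691}{8625270}$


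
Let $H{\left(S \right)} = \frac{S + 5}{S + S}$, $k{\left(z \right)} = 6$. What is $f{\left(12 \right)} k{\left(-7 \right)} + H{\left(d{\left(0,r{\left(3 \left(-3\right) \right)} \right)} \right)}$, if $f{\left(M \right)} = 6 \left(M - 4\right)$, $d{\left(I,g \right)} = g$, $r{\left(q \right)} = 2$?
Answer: $\frac{1159}{4} \approx 289.75$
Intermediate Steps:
$f{\left(M \right)} = -24 + 6 M$ ($f{\left(M \right)} = 6 \left(-4 + M\right) = -24 + 6 M$)
$H{\left(S \right)} = \frac{5 + S}{2 S}$
$f{\left(12 \right)} k{\left(-7 \right)} + H{\left(d{\left(0,r{\left(3 \left(-3\right) \right)} \right)} \right)} = \left(-24 + 6 \cdot 12\right) 6 + \frac{5 + 2}{2 \cdot 2} = \left(-24 + 72\right) 6 + \frac{1}{2} \cdot \frac{1}{2} \cdot 7 = 48 \cdot 6 + \frac{7}{4} = 288 + \frac{7}{4} = \frac{1159}{4}$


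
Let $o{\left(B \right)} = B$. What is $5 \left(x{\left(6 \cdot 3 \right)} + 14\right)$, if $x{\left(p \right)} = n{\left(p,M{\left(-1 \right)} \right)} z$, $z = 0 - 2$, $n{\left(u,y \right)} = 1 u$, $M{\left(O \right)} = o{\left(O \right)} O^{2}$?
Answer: $-110$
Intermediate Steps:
$M{\left(O \right)} = O^{3}$ ($M{\left(O \right)} = O O^{2} = O^{3}$)
$n{\left(u,y \right)} = u$
$z = -2$
$x{\left(p \right)} = - 2 p$ ($x{\left(p \right)} = p \left(-2\right) = - 2 p$)
$5 \left(x{\left(6 \cdot 3 \right)} + 14\right) = 5 \left(- 2 \cdot 6 \cdot 3 + 14\right) = 5 \left(\left(-2\right) 18 + 14\right) = 5 \left(-36 + 14\right) = 5 \left(-22\right) = -110$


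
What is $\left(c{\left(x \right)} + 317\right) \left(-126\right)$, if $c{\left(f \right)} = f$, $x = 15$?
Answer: $-41832$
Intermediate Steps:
$\left(c{\left(x \right)} + 317\right) \left(-126\right) = \left(15 + 317\right) \left(-126\right) = 332 \left(-126\right) = -41832$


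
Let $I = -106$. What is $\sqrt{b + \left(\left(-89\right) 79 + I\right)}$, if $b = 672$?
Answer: $i \sqrt{6465} \approx 80.405 i$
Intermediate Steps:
$\sqrt{b + \left(\left(-89\right) 79 + I\right)} = \sqrt{672 - 7137} = \sqrt{-6465} = i \sqrt{6465}$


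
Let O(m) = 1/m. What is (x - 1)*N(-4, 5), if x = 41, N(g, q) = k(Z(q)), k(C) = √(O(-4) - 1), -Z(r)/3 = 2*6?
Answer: 20*I*√5 ≈ 44.721*I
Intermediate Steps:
Z(r) = -36 (Z(r) = -6*6 = -3*12 = -36)
k(C) = I*√5/2 (k(C) = √(1/(-4) - 1) = √(-¼ - 1) = √(-5/4) = I*√5/2)
N(g, q) = I*√5/2
(x - 1)*N(-4, 5) = (41 - 1)*(I*√5/2) = 40*(I*√5/2) = 20*I*√5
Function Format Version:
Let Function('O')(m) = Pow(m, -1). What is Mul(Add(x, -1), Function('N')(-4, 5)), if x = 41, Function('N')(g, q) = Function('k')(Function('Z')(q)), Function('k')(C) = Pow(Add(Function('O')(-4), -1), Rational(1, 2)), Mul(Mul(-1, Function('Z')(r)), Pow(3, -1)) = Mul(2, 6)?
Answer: Mul(20, I, Pow(5, Rational(1, 2))) ≈ Mul(44.721, I)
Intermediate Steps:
Function('Z')(r) = -36 (Function('Z')(r) = Mul(-3, Mul(2, 6)) = Mul(-3, 12) = -36)
Function('k')(C) = Mul(Rational(1, 2), I, Pow(5, Rational(1, 2))) (Function('k')(C) = Pow(Add(Pow(-4, -1), -1), Rational(1, 2)) = Pow(Add(Rational(-1, 4), -1), Rational(1, 2)) = Pow(Rational(-5, 4), Rational(1, 2)) = Mul(Rational(1, 2), I, Pow(5, Rational(1, 2))))
Function('N')(g, q) = Mul(Rational(1, 2), I, Pow(5, Rational(1, 2)))
Mul(Add(x, -1), Function('N')(-4, 5)) = Mul(Add(41, -1), Mul(Rational(1, 2), I, Pow(5, Rational(1, 2)))) = Mul(40, Mul(Rational(1, 2), I, Pow(5, Rational(1, 2)))) = Mul(20, I, Pow(5, Rational(1, 2)))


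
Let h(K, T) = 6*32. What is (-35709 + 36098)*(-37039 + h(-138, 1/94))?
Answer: -14333483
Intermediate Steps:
h(K, T) = 192
(-35709 + 36098)*(-37039 + h(-138, 1/94)) = (-35709 + 36098)*(-37039 + 192) = 389*(-36847) = -14333483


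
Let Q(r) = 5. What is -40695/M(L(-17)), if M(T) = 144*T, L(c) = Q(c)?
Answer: -2713/48 ≈ -56.521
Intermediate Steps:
L(c) = 5
-40695/M(L(-17)) = -40695/(144*5) = -40695/720 = -40695*1/720 = -2713/48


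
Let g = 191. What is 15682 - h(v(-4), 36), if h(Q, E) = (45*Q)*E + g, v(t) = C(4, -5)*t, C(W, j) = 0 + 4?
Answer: 41411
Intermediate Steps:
C(W, j) = 4
v(t) = 4*t
h(Q, E) = 191 + 45*E*Q (h(Q, E) = (45*Q)*E + 191 = 45*E*Q + 191 = 191 + 45*E*Q)
15682 - h(v(-4), 36) = 15682 - (191 + 45*36*(4*(-4))) = 15682 - (191 + 45*36*(-16)) = 15682 - (191 - 25920) = 15682 - 1*(-25729) = 15682 + 25729 = 41411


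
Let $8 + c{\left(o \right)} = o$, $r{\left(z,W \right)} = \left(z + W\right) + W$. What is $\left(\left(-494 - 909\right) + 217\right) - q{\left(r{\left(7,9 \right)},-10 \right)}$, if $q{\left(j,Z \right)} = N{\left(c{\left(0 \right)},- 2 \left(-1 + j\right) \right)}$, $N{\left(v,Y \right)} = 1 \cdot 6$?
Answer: $-1192$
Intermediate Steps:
$r{\left(z,W \right)} = z + 2 W$ ($r{\left(z,W \right)} = \left(W + z\right) + W = z + 2 W$)
$c{\left(o \right)} = -8 + o$
$N{\left(v,Y \right)} = 6$
$q{\left(j,Z \right)} = 6$
$\left(\left(-494 - 909\right) + 217\right) - q{\left(r{\left(7,9 \right)},-10 \right)} = \left(\left(-494 - 909\right) + 217\right) - 6 = \left(-1403 + 217\right) - 6 = -1186 - 6 = -1192$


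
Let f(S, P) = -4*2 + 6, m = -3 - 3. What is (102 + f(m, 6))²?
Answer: 10000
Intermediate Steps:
m = -6
f(S, P) = -2 (f(S, P) = -8 + 6 = -2)
(102 + f(m, 6))² = (102 - 2)² = 100² = 10000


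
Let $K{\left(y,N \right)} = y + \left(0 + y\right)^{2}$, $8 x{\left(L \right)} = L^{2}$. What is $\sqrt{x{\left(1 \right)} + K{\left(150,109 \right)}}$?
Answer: $\frac{\sqrt{362402}}{4} \approx 150.5$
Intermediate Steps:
$x{\left(L \right)} = \frac{L^{2}}{8}$
$K{\left(y,N \right)} = y + y^{2}$
$\sqrt{x{\left(1 \right)} + K{\left(150,109 \right)}} = \sqrt{\frac{1^{2}}{8} + 150 \left(1 + 150\right)} = \sqrt{\frac{1}{8} \cdot 1 + 150 \cdot 151} = \sqrt{\frac{1}{8} + 22650} = \sqrt{\frac{181201}{8}} = \frac{\sqrt{362402}}{4}$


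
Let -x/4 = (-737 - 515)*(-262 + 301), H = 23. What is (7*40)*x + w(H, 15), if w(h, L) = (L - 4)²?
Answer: 54687481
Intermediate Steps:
w(h, L) = (-4 + L)²
x = 195312 (x = -4*(-737 - 515)*(-262 + 301) = -(-5008)*39 = -4*(-48828) = 195312)
(7*40)*x + w(H, 15) = (7*40)*195312 + (-4 + 15)² = 280*195312 + 11² = 54687360 + 121 = 54687481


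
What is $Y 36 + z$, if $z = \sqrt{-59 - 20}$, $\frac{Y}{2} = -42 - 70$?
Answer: $-8064 + i \sqrt{79} \approx -8064.0 + 8.8882 i$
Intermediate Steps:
$Y = -224$ ($Y = 2 \left(-42 - 70\right) = 2 \left(-112\right) = -224$)
$z = i \sqrt{79}$ ($z = \sqrt{-79} = i \sqrt{79} \approx 8.8882 i$)
$Y 36 + z = \left(-224\right) 36 + i \sqrt{79} = -8064 + i \sqrt{79}$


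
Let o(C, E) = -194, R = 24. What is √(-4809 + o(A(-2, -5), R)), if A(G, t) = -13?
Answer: I*√5003 ≈ 70.732*I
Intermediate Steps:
√(-4809 + o(A(-2, -5), R)) = √(-4809 - 194) = √(-5003) = I*√5003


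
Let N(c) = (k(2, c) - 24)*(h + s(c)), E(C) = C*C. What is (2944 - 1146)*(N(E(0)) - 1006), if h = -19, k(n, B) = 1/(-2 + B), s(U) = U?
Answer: -971819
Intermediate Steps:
E(C) = C**2
N(c) = (-24 + 1/(-2 + c))*(-19 + c) (N(c) = (1/(-2 + c) - 24)*(-19 + c) = (-24 + 1/(-2 + c))*(-19 + c))
(2944 - 1146)*(N(E(0)) - 1006) = (2944 - 1146)*((-931 - 24*(0**2)**2 + 505*0**2)/(-2 + 0**2) - 1006) = 1798*((-931 - 24*0**2 + 505*0)/(-2 + 0) - 1006) = 1798*((-931 - 24*0 + 0)/(-2) - 1006) = 1798*(-(-931 + 0 + 0)/2 - 1006) = 1798*(-1/2*(-931) - 1006) = 1798*(931/2 - 1006) = 1798*(-1081/2) = -971819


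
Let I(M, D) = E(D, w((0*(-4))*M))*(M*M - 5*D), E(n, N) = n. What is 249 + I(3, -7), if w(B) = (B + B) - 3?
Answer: -59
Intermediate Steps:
w(B) = -3 + 2*B (w(B) = 2*B - 3 = -3 + 2*B)
I(M, D) = D*(M² - 5*D) (I(M, D) = D*(M*M - 5*D) = D*(M² - 5*D))
249 + I(3, -7) = 249 - 7*(3² - 5*(-7)) = 249 - 7*(9 + 35) = 249 - 7*44 = 249 - 308 = -59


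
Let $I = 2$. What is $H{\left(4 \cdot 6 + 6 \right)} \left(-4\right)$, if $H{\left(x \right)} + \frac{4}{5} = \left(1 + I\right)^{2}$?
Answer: $- \frac{164}{5} \approx -32.8$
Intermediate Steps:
$H{\left(x \right)} = \frac{41}{5}$ ($H{\left(x \right)} = - \frac{4}{5} + \left(1 + 2\right)^{2} = - \frac{4}{5} + 3^{2} = - \frac{4}{5} + 9 = \frac{41}{5}$)
$H{\left(4 \cdot 6 + 6 \right)} \left(-4\right) = \frac{41}{5} \left(-4\right) = - \frac{164}{5}$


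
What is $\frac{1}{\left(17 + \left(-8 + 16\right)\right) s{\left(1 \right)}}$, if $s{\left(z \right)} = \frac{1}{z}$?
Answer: $\frac{1}{25} \approx 0.04$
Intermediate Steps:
$\frac{1}{\left(17 + \left(-8 + 16\right)\right) s{\left(1 \right)}} = \frac{1}{\left(17 + \left(-8 + 16\right)\right) 1^{-1}} = \frac{1}{\left(17 + 8\right) 1} = \frac{1}{25 \cdot 1} = \frac{1}{25}$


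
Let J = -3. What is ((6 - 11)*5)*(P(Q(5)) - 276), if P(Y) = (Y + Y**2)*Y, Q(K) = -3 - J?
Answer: 6900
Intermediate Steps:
Q(K) = 0 (Q(K) = -3 - 1*(-3) = -3 + 3 = 0)
P(Y) = Y*(Y + Y**2)
((6 - 11)*5)*(P(Q(5)) - 276) = ((6 - 11)*5)*(0**2*(1 + 0) - 276) = (-5*5)*(0*1 - 276) = -25*(0 - 276) = -25*(-276) = 6900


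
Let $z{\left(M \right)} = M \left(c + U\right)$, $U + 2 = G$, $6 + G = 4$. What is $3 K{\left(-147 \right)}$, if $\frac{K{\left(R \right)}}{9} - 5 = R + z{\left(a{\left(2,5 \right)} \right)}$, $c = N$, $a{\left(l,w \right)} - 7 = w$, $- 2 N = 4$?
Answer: $-5778$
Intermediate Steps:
$G = -2$ ($G = -6 + 4 = -2$)
$N = -2$ ($N = \left(- \frac{1}{2}\right) 4 = -2$)
$U = -4$ ($U = -2 - 2 = -4$)
$a{\left(l,w \right)} = 7 + w$
$c = -2$
$z{\left(M \right)} = - 6 M$ ($z{\left(M \right)} = M \left(-2 - 4\right) = M \left(-6\right) = - 6 M$)
$K{\left(R \right)} = -603 + 9 R$ ($K{\left(R \right)} = 45 + 9 \left(R - 6 \left(7 + 5\right)\right) = 45 + 9 \left(R - 72\right) = 45 + 9 \left(-72 + R\right) = 45 + \left(-648 + 9 R\right) = -603 + 9 R$)
$3 K{\left(-147 \right)} = 3 \left(-603 + 9 \left(-147\right)\right) = 3 \left(-603 - 1323\right) = 3 \left(-1926\right) = -5778$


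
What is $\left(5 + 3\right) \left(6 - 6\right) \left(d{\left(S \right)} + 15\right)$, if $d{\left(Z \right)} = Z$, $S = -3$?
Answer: $0$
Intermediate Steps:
$\left(5 + 3\right) \left(6 - 6\right) \left(d{\left(S \right)} + 15\right) = \left(5 + 3\right) \left(6 - 6\right) \left(-3 + 15\right) = 8 \cdot 0 \cdot 12 = 0 \cdot 12 = 0$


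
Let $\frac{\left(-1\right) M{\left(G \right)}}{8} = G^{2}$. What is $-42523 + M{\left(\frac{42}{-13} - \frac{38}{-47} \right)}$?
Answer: $- \frac{15892252083}{373321} \approx -42570.0$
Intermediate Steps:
$M{\left(G \right)} = - 8 G^{2}$
$-42523 + M{\left(\frac{42}{-13} - \frac{38}{-47} \right)} = -42523 - 8 \left(\frac{42}{-13} - \frac{38}{-47}\right)^{2} = -42523 - 8 \left(42 \left(- \frac{1}{13}\right) - - \frac{38}{47}\right)^{2} = -42523 - 8 \left(- \frac{42}{13} + \frac{38}{47}\right)^{2} = -42523 - 8 \left(- \frac{1480}{611}\right)^{2} = -42523 - \frac{17523200}{373321} = - \frac{15892252083}{373321}$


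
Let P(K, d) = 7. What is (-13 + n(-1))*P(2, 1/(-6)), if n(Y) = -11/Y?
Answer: -14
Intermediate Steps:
(-13 + n(-1))*P(2, 1/(-6)) = (-13 - 11/(-1))*7 = (-13 - 11*(-1))*7 = (-13 + 11)*7 = -2*7 = -14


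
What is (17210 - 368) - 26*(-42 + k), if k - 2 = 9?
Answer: 17648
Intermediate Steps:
k = 11 (k = 2 + 9 = 11)
(17210 - 368) - 26*(-42 + k) = (17210 - 368) - 26*(-42 + 11) = 16842 - 26*(-31) = 16842 + 806 = 17648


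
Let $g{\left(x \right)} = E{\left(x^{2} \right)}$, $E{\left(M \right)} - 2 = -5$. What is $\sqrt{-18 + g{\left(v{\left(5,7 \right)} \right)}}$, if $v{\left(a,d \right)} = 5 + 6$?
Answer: $i \sqrt{21} \approx 4.5826 i$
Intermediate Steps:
$E{\left(M \right)} = -3$ ($E{\left(M \right)} = 2 - 5 = -3$)
$v{\left(a,d \right)} = 11$
$g{\left(x \right)} = -3$
$\sqrt{-18 + g{\left(v{\left(5,7 \right)} \right)}} = \sqrt{-18 - 3} = \sqrt{-21} = i \sqrt{21}$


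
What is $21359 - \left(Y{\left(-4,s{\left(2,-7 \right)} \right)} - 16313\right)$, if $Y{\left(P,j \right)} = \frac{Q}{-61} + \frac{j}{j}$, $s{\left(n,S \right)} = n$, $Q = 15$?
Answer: $\frac{2297946}{61} \approx 37671.0$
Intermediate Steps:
$Y{\left(P,j \right)} = \frac{46}{61}$ ($Y{\left(P,j \right)} = \frac{15}{-61} + \frac{j}{j} = 15 \left(- \frac{1}{61}\right) + 1 = - \frac{15}{61} + 1 = \frac{46}{61}$)
$21359 - \left(Y{\left(-4,s{\left(2,-7 \right)} \right)} - 16313\right) = 21359 - \left(\frac{46}{61} - 16313\right) = 21359 - - \frac{995047}{61} = 21359 + \frac{995047}{61} = \frac{2297946}{61}$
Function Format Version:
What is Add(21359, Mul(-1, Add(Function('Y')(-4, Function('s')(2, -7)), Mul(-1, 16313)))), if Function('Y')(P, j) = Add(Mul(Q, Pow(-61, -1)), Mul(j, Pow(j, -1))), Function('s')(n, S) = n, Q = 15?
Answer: Rational(2297946, 61) ≈ 37671.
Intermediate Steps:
Function('Y')(P, j) = Rational(46, 61) (Function('Y')(P, j) = Add(Mul(15, Pow(-61, -1)), Mul(j, Pow(j, -1))) = Add(Mul(15, Rational(-1, 61)), 1) = Add(Rational(-15, 61), 1) = Rational(46, 61))
Add(21359, Mul(-1, Add(Function('Y')(-4, Function('s')(2, -7)), Mul(-1, 16313)))) = Add(21359, Mul(-1, Add(Rational(46, 61), Mul(-1, 16313)))) = Add(21359, Mul(-1, Add(Rational(46, 61), -16313))) = Add(21359, Mul(-1, Rational(-995047, 61))) = Add(21359, Rational(995047, 61)) = Rational(2297946, 61)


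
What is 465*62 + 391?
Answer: 29221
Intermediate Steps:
465*62 + 391 = 28830 + 391 = 29221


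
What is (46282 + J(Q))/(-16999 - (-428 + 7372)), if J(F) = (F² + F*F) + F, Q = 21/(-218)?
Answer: -549875518/284466783 ≈ -1.9330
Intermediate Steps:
Q = -21/218 (Q = 21*(-1/218) = -21/218 ≈ -0.096330)
J(F) = F + 2*F² (J(F) = (F² + F²) + F = 2*F² + F = F + 2*F²)
(46282 + J(Q))/(-16999 - (-428 + 7372)) = (46282 - 21*(1 + 2*(-21/218))/218)/(-16999 - (-428 + 7372)) = (46282 - 21*(1 - 21/109)/218)/(-16999 - 1*6944) = (46282 - 21/218*88/109)/(-16999 - 6944) = (46282 - 924/11881)/(-23943) = (549875518/11881)*(-1/23943) = -549875518/284466783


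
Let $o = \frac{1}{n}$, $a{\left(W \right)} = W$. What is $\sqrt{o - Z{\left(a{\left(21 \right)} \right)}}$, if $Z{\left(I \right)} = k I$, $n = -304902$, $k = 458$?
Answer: $\frac{i \sqrt{99348842070686}}{101634} \approx 98.071 i$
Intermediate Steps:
$Z{\left(I \right)} = 458 I$
$o = - \frac{1}{304902}$ ($o = \frac{1}{-304902} = - \frac{1}{304902} \approx -3.2797 \cdot 10^{-6}$)
$\sqrt{o - Z{\left(a{\left(21 \right)} \right)}} = \sqrt{- \frac{1}{304902} - 458 \cdot 21} = \sqrt{- \frac{1}{304902} - 9618} = \sqrt{- \frac{2932547437}{304902}} = \frac{i \sqrt{99348842070686}}{101634}$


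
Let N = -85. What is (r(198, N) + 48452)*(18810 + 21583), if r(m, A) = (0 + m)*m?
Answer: 3540688808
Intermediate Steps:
r(m, A) = m**2 (r(m, A) = m*m = m**2)
(r(198, N) + 48452)*(18810 + 21583) = (198**2 + 48452)*(18810 + 21583) = (39204 + 48452)*40393 = 87656*40393 = 3540688808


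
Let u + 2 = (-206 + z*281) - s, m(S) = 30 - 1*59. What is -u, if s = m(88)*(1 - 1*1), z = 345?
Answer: -96737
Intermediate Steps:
m(S) = -29 (m(S) = 30 - 59 = -29)
s = 0 (s = -29*(1 - 1*1) = -29*(1 - 1) = -29*0 = 0)
u = 96737 (u = -2 + ((-206 + 345*281) - 1*0) = -2 + ((-206 + 96945) + 0) = -2 + (96739 + 0) = -2 + 96739 = 96737)
-u = -1*96737 = -96737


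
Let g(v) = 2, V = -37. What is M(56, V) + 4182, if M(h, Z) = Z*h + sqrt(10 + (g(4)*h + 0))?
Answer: 2110 + sqrt(122) ≈ 2121.0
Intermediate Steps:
M(h, Z) = sqrt(10 + 2*h) + Z*h (M(h, Z) = Z*h + sqrt(10 + (2*h + 0)) = Z*h + sqrt(10 + 2*h) = sqrt(10 + 2*h) + Z*h)
M(56, V) + 4182 = (sqrt(10 + 2*56) - 37*56) + 4182 = (sqrt(10 + 112) - 2072) + 4182 = (sqrt(122) - 2072) + 4182 = (-2072 + sqrt(122)) + 4182 = 2110 + sqrt(122)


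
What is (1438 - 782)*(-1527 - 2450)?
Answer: -2608912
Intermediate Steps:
(1438 - 782)*(-1527 - 2450) = 656*(-3977) = -2608912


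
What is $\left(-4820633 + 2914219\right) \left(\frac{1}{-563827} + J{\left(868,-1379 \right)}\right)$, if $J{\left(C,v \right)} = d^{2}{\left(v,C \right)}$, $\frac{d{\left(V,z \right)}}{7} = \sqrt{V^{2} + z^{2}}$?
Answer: $- \frac{139840937076625117516}{563827} \approx -2.4802 \cdot 10^{14}$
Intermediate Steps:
$d{\left(V,z \right)} = 7 \sqrt{V^{2} + z^{2}}$
$J{\left(C,v \right)} = 49 C^{2} + 49 v^{2}$ ($J{\left(C,v \right)} = \left(7 \sqrt{v^{2} + C^{2}}\right)^{2} = \left(7 \sqrt{C^{2} + v^{2}}\right)^{2} = 49 C^{2} + 49 v^{2}$)
$\left(-4820633 + 2914219\right) \left(\frac{1}{-563827} + J{\left(868,-1379 \right)}\right) = \left(-4820633 + 2914219\right) \left(\frac{1}{-563827} + \left(49 \cdot 868^{2} + 49 \left(-1379\right)^{2}\right)\right) = - 1906414 \left(- \frac{1}{563827} + \left(49 \cdot 753424 + 49 \cdot 1901641\right)\right) = - 1906414 \left(- \frac{1}{563827} + \left(36917776 + 93180409\right)\right) = - 1906414 \left(- \frac{1}{563827} + 130098185\right) = \left(-1906414\right) \frac{73352869353994}{563827} = - \frac{139840937076625117516}{563827}$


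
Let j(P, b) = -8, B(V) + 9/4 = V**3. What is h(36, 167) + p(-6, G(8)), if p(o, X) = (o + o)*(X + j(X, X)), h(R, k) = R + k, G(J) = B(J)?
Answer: -5818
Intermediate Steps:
B(V) = -9/4 + V**3
G(J) = -9/4 + J**3
p(o, X) = 2*o*(-8 + X) (p(o, X) = (o + o)*(X - 8) = (2*o)*(-8 + X) = 2*o*(-8 + X))
h(36, 167) + p(-6, G(8)) = (36 + 167) + 2*(-6)*(-8 + (-9/4 + 8**3)) = 203 + 2*(-6)*(-8 + (-9/4 + 512)) = 203 + 2*(-6)*(-8 + 2039/4) = 203 + 2*(-6)*(2007/4) = 203 - 6021 = -5818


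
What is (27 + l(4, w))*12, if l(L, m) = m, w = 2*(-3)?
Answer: 252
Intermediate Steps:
w = -6
(27 + l(4, w))*12 = (27 - 6)*12 = 21*12 = 252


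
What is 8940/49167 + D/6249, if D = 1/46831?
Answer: 290695945003/1598730118497 ≈ 0.18183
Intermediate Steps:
D = 1/46831 ≈ 2.1353e-5
8940/49167 + D/6249 = 8940/49167 + (1/46831)/6249 = 8940*(1/49167) + (1/46831)*(1/6249) = 2980/16389 + 1/292646919 = 290695945003/1598730118497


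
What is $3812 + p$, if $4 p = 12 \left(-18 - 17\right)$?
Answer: $3707$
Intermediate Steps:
$p = -105$ ($p = \frac{12 \left(-18 - 17\right)}{4} = \frac{12 \left(-35\right)}{4} = \frac{1}{4} \left(-420\right) = -105$)
$3812 + p = 3812 - 105 = 3707$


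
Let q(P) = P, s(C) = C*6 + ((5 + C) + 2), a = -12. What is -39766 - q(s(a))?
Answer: -39689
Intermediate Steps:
s(C) = 7 + 7*C (s(C) = 6*C + (7 + C) = 7 + 7*C)
-39766 - q(s(a)) = -39766 - (7 + 7*(-12)) = -39766 - (7 - 84) = -39766 - 1*(-77) = -39766 + 77 = -39689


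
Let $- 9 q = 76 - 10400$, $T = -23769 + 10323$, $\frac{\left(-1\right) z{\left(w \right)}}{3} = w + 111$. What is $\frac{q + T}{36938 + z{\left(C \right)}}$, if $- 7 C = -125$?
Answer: $- \frac{77483}{230274} \approx -0.33648$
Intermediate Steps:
$C = \frac{125}{7}$ ($C = \left(- \frac{1}{7}\right) \left(-125\right) = \frac{125}{7} \approx 17.857$)
$z{\left(w \right)} = -333 - 3 w$ ($z{\left(w \right)} = - 3 \left(w + 111\right) = - 3 \left(111 + w\right) = -333 - 3 w$)
$T = -13446$
$q = \frac{10324}{9}$ ($q = - \frac{76 - 10400}{9} = \left(- \frac{1}{9}\right) \left(-10324\right) = \frac{10324}{9} \approx 1147.1$)
$\frac{q + T}{36938 + z{\left(C \right)}} = \frac{\frac{10324}{9} - 13446}{36938 - \frac{2706}{7}} = - \frac{110690}{9 \left(36938 - \frac{2706}{7}\right)} = - \frac{110690}{9 \cdot \frac{255860}{7}} = \left(- \frac{110690}{9}\right) \frac{7}{255860} = - \frac{77483}{230274}$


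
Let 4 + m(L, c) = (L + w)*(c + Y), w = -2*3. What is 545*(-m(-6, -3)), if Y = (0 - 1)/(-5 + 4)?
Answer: -10900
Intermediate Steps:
w = -6
Y = 1 (Y = -1/(-1) = -1*(-1) = 1)
m(L, c) = -4 + (1 + c)*(-6 + L) (m(L, c) = -4 + (L - 6)*(c + 1) = -4 + (-6 + L)*(1 + c) = -4 + (1 + c)*(-6 + L))
545*(-m(-6, -3)) = 545*(-(-10 - 6 - 6*(-3) - 6*(-3))) = 545*(-(-10 - 6 + 18 + 18)) = 545*(-1*20) = 545*(-20) = -10900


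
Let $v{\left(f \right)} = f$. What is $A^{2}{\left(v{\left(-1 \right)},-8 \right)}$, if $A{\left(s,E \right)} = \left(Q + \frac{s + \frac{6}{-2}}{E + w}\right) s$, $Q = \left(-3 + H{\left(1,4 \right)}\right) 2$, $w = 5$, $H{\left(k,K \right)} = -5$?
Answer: $\frac{1936}{9} \approx 215.11$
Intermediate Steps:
$Q = -16$ ($Q = \left(-3 - 5\right) 2 = \left(-8\right) 2 = -16$)
$A{\left(s,E \right)} = s \left(-16 + \frac{-3 + s}{5 + E}\right)$ ($A{\left(s,E \right)} = \left(-16 + \frac{s + \frac{6}{-2}}{E + 5}\right) s = \left(-16 + \frac{s + 6 \left(- \frac{1}{2}\right)}{5 + E}\right) s = \left(-16 + \frac{s - 3}{5 + E}\right) s = \left(-16 + \frac{-3 + s}{5 + E}\right) s = s \left(-16 + \frac{-3 + s}{5 + E}\right)$)
$A^{2}{\left(v{\left(-1 \right)},-8 \right)} = \left(- \frac{-83 - 1 - -128}{5 - 8}\right)^{2} = \left(- \frac{-83 - 1 + 128}{-3}\right)^{2} = \left(\left(-1\right) \left(- \frac{1}{3}\right) 44\right)^{2} = \left(\frac{44}{3}\right)^{2} = \frac{1936}{9}$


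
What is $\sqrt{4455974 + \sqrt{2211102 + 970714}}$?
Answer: $\sqrt{4455974 + 22 \sqrt{6574}} \approx 2111.3$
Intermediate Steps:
$\sqrt{4455974 + \sqrt{2211102 + 970714}} = \sqrt{4455974 + \sqrt{3181816}} = \sqrt{4455974 + 22 \sqrt{6574}}$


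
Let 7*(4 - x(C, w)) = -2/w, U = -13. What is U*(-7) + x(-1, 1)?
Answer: 667/7 ≈ 95.286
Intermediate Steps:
x(C, w) = 4 + 2/(7*w) (x(C, w) = 4 - (-2)/(7*w) = 4 + 2/(7*w))
U*(-7) + x(-1, 1) = -13*(-7) + (4 + (2/7)/1) = 91 + (4 + (2/7)*1) = 91 + (4 + 2/7) = 91 + 30/7 = 667/7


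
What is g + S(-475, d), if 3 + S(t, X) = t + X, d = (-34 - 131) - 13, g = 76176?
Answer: 75520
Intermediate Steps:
d = -178 (d = -165 - 13 = -178)
S(t, X) = -3 + X + t (S(t, X) = -3 + (t + X) = -3 + (X + t) = -3 + X + t)
g + S(-475, d) = 76176 + (-3 - 178 - 475) = 76176 - 656 = 75520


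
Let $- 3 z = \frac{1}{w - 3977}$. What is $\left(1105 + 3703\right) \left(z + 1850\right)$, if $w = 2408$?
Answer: $\frac{41867828408}{4707} \approx 8.8948 \cdot 10^{6}$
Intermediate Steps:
$z = \frac{1}{4707}$ ($z = - \frac{1}{3 \left(2408 - 3977\right)} = - \frac{1}{3 \left(-1569\right)} = \left(- \frac{1}{3}\right) \left(- \frac{1}{1569}\right) = \frac{1}{4707} \approx 0.00021245$)
$\left(1105 + 3703\right) \left(z + 1850\right) = \left(1105 + 3703\right) \left(\frac{1}{4707} + 1850\right) = 4808 \cdot \frac{8707951}{4707} = \frac{41867828408}{4707}$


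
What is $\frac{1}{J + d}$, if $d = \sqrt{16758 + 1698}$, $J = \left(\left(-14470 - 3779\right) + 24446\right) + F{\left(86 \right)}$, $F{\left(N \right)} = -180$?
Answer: $\frac{6017}{36185833} - \frac{2 \sqrt{4614}}{36185833} \approx 0.00016253$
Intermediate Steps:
$J = 6017$ ($J = \left(\left(-14470 - 3779\right) + 24446\right) - 180 = \left(-18249 + 24446\right) - 180 = 6197 - 180 = 6017$)
$d = 2 \sqrt{4614}$ ($d = \sqrt{18456} = 2 \sqrt{4614} \approx 135.85$)
$\frac{1}{J + d} = \frac{1}{6017 + 2 \sqrt{4614}}$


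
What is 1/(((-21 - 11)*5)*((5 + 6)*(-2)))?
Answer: 1/3520 ≈ 0.00028409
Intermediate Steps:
1/(((-21 - 11)*5)*((5 + 6)*(-2))) = 1/((-32*5)*(11*(-2))) = 1/(-160*(-22)) = 1/3520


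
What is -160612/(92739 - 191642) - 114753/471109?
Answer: 64316342749/46594093427 ≈ 1.3804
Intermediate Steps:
-160612/(92739 - 191642) - 114753/471109 = -160612/(-98903) - 114753*1/471109 = -160612*(-1/98903) - 114753/471109 = 160612/98903 - 114753/471109 = 64316342749/46594093427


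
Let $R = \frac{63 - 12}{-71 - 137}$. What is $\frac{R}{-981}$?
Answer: $\frac{17}{68016} \approx 0.00024994$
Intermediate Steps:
$R = - \frac{51}{208}$ ($R = \frac{51}{-208} = 51 \left(- \frac{1}{208}\right) = - \frac{51}{208} \approx -0.24519$)
$\frac{R}{-981} = - \frac{51}{208 \left(-981\right)} = \left(- \frac{51}{208}\right) \left(- \frac{1}{981}\right) = \frac{17}{68016}$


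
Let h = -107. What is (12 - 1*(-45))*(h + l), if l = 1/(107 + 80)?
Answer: -1140456/187 ≈ -6098.7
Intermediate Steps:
l = 1/187 ≈ 0.0053476
(12 - 1*(-45))*(h + l) = (12 - 1*(-45))*(-107 + 1/187) = (12 + 45)*(-20008/187) = 57*(-20008/187) = -1140456/187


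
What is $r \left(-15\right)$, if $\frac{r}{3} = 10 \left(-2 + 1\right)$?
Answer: $450$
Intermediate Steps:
$r = -30$ ($r = 3 \cdot 10 \left(-2 + 1\right) = 3 \cdot 10 \left(-1\right) = 3 \left(-10\right) = -30$)
$r \left(-15\right) = \left(-30\right) \left(-15\right) = 450$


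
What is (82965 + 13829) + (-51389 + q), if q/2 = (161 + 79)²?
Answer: 160605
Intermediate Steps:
q = 115200 (q = 2*(161 + 79)² = 2*240² = 2*57600 = 115200)
(82965 + 13829) + (-51389 + q) = (82965 + 13829) + (-51389 + 115200) = 96794 + 63811 = 160605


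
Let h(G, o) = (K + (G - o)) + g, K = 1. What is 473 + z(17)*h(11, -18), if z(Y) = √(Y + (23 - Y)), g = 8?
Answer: 473 + 38*√23 ≈ 655.24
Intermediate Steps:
h(G, o) = 9 + G - o (h(G, o) = (1 + (G - o)) + 8 = (1 + G - o) + 8 = 9 + G - o)
z(Y) = √23
473 + z(17)*h(11, -18) = 473 + √23*(9 + 11 - 1*(-18)) = 473 + √23*(9 + 11 + 18) = 473 + √23*38 = 473 + 38*√23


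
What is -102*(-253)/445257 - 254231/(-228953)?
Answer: 1726181065/1477433709 ≈ 1.1684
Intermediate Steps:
-102*(-253)/445257 - 254231/(-228953) = 25806*(1/445257) - 254231*(-1/228953) = 374/6453 + 254231/228953 = 1726181065/1477433709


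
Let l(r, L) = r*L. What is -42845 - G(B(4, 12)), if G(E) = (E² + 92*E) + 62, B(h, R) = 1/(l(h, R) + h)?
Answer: -116025313/2704 ≈ -42909.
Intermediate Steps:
l(r, L) = L*r
B(h, R) = 1/(h + R*h) (B(h, R) = 1/(R*h + h) = 1/(h + R*h))
G(E) = 62 + E² + 92*E
-42845 - G(B(4, 12)) = -42845 - (62 + (1/(4*(1 + 12)))² + 92*(1/(4*(1 + 12)))) = -42845 - (62 + ((¼)/13)² + 92*((¼)/13)) = -42845 - (62 + ((¼)*(1/13))² + 92*((¼)*(1/13))) = -42845 - (62 + (1/52)² + 92*(1/52)) = -42845 - (62 + 1/2704 + 23/13) = -42845 - 1*172433/2704 = -42845 - 172433/2704 = -116025313/2704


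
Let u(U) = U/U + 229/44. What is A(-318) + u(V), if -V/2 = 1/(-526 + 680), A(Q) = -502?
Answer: -21815/44 ≈ -495.80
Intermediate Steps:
V = -1/77 (V = -2/(-526 + 680) = -2/154 = -2*1/154 = -1/77 ≈ -0.012987)
u(U) = 273/44 (u(U) = 1 + 229*(1/44) = 1 + 229/44 = 273/44)
A(-318) + u(V) = -502 + 273/44 = -21815/44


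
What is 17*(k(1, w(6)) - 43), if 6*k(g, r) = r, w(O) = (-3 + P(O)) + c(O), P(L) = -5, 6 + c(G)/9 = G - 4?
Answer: -2567/3 ≈ -855.67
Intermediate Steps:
c(G) = -90 + 9*G (c(G) = -54 + 9*(G - 4) = -54 + 9*(-4 + G) = -54 + (-36 + 9*G) = -90 + 9*G)
w(O) = -98 + 9*O (w(O) = (-3 - 5) + (-90 + 9*O) = -8 + (-90 + 9*O) = -98 + 9*O)
k(g, r) = r/6
17*(k(1, w(6)) - 43) = 17*((-98 + 9*6)/6 - 43) = 17*((-98 + 54)/6 - 43) = 17*((⅙)*(-44) - 43) = 17*(-22/3 - 43) = 17*(-151/3) = -2567/3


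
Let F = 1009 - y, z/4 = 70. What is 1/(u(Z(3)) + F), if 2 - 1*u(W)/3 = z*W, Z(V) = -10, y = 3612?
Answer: 1/5803 ≈ 0.00017232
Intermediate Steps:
z = 280 (z = 4*70 = 280)
u(W) = 6 - 840*W
F = -2603 (F = 1009 - 1*3612 = 1009 - 3612 = -2603)
1/(u(Z(3)) + F) = 1/((6 - 840*(-10)) - 2603) = 1/((6 + 8400) - 2603) = 1/(8406 - 2603) = 1/5803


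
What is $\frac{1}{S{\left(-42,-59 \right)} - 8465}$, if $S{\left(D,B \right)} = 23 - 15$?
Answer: $- \frac{1}{8457} \approx -0.00011825$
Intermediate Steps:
$S{\left(D,B \right)} = 8$ ($S{\left(D,B \right)} = 23 - 15 = 8$)
$\frac{1}{S{\left(-42,-59 \right)} - 8465} = \frac{1}{8 - 8465} = \frac{1}{-8457} = - \frac{1}{8457}$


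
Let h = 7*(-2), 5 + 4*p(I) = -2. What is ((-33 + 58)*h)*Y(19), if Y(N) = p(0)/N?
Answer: 1225/38 ≈ 32.237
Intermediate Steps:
p(I) = -7/4 (p(I) = -5/4 + (1/4)*(-2) = -5/4 - 1/2 = -7/4)
Y(N) = -7/(4*N)
h = -14
((-33 + 58)*h)*Y(19) = ((-33 + 58)*(-14))*(-7/4/19) = (25*(-14))*(-7/4*1/19) = -350*(-7/76) = 1225/38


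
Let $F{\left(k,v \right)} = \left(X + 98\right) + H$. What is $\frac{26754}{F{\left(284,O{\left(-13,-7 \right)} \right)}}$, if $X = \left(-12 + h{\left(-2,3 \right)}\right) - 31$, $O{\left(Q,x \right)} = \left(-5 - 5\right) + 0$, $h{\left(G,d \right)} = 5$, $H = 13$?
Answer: $\frac{26754}{73} \approx 366.49$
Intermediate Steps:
$O{\left(Q,x \right)} = -10$ ($O{\left(Q,x \right)} = -10 + 0 = -10$)
$X = -38$ ($X = \left(-12 + 5\right) - 31 = -7 - 31 = -38$)
$F{\left(k,v \right)} = 73$ ($F{\left(k,v \right)} = \left(-38 + 98\right) + 13 = 60 + 13 = 73$)
$\frac{26754}{F{\left(284,O{\left(-13,-7 \right)} \right)}} = \frac{26754}{73}$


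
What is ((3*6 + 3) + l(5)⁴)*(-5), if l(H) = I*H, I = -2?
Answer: -50105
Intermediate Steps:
l(H) = -2*H
((3*6 + 3) + l(5)⁴)*(-5) = ((3*6 + 3) + (-2*5)⁴)*(-5) = ((18 + 3) + (-10)⁴)*(-5) = (21 + 10000)*(-5) = 10021*(-5) = -50105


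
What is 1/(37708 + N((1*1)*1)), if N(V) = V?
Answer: 1/37709 ≈ 2.6519e-5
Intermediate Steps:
1/(37708 + N((1*1)*1)) = 1/(37708 + (1*1)*1) = 1/(37708 + 1*1) = 1/(37708 + 1) = 1/37709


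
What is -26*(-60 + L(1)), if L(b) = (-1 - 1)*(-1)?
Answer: 1508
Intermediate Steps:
L(b) = 2 (L(b) = -2*(-1) = 2)
-26*(-60 + L(1)) = -26*(-60 + 2) = -26*(-58) = 1508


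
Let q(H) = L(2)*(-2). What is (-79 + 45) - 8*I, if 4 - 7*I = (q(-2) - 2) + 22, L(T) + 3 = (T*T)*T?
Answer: -190/7 ≈ -27.143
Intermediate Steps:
L(T) = -3 + T³ (L(T) = -3 + (T*T)*T = -3 + T²*T = -3 + T³)
q(H) = -10 (q(H) = (-3 + 2³)*(-2) = (-3 + 8)*(-2) = 5*(-2) = -10)
I = -6/7 (I = 4/7 - ((-10 - 2) + 22)/7 = 4/7 - (-12 + 22)/7 = 4/7 - ⅐*10 = 4/7 - 10/7 = -6/7 ≈ -0.85714)
(-79 + 45) - 8*I = (-79 + 45) - 8*(-6)/7 = -34 - 1*(-48/7) = -34 + 48/7 = -190/7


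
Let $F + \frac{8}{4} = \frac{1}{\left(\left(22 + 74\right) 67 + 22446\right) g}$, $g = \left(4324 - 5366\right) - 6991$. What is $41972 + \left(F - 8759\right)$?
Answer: $\frac{7704187283513}{231976974} \approx 33211.0$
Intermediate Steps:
$g = -8033$ ($g = -1042 - 6991 = -8033$)
$F = - \frac{463953949}{231976974}$ ($F = -2 + \frac{1}{\left(\left(22 + 74\right) 67 + 22446\right) \left(-8033\right)} = -2 + \frac{1}{96 \cdot 67 + 22446} \left(- \frac{1}{8033}\right) = -2 + \frac{1}{6432 + 22446} \left(- \frac{1}{8033}\right) = -2 + \frac{1}{28878} \left(- \frac{1}{8033}\right) = -2 - \frac{1}{231976974} = - \frac{463953949}{231976974} \approx -2.0$)
$41972 + \left(F - 8759\right) = 41972 - \frac{2032350269215}{231976974} = \frac{7704187283513}{231976974}$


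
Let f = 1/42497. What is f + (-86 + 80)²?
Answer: 1529893/42497 ≈ 36.000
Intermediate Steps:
f = 1/42497 ≈ 2.3531e-5
f + (-86 + 80)² = 1/42497 + (-86 + 80)² = 1/42497 + (-6)² = 1/42497 + 36 = 1529893/42497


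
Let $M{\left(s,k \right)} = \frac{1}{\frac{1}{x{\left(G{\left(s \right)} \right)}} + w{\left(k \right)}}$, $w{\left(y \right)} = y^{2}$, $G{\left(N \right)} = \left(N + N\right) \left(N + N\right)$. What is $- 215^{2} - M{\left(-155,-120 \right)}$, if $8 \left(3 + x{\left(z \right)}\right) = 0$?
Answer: $- \frac{1996873778}{43199} \approx -46225.0$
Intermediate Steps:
$G{\left(N \right)} = 4 N^{2}$ ($G{\left(N \right)} = 2 N 2 N = 4 N^{2}$)
$x{\left(z \right)} = -3$ ($x{\left(z \right)} = -3 + \frac{1}{8} \cdot 0 = -3 + 0 = -3$)
$M{\left(s,k \right)} = \frac{1}{- \frac{1}{3} + k^{2}}$ ($M{\left(s,k \right)} = \frac{1}{\frac{1}{-3} + k^{2}} = \frac{1}{- \frac{1}{3} + k^{2}}$)
$- 215^{2} - M{\left(-155,-120 \right)} = - 215^{2} - \frac{3}{-1 + 3 \left(-120\right)^{2}} = \left(-1\right) 46225 - \frac{3}{-1 + 3 \cdot 14400} = -46225 - \frac{3}{-1 + 43200} = -46225 - \frac{3}{43199} = - \frac{1996873778}{43199}$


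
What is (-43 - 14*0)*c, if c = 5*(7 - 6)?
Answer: -215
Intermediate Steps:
c = 5 (c = 5*1 = 5)
(-43 - 14*0)*c = (-43 - 14*0)*5 = (-43 + 0)*5 = -43*5 = -215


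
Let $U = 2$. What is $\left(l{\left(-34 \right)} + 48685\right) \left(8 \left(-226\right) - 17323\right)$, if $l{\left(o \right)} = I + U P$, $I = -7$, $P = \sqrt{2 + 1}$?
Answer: $-931258818 - 38262 \sqrt{3} \approx -9.3132 \cdot 10^{8}$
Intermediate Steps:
$P = \sqrt{3} \approx 1.732$
$l{\left(o \right)} = -7 + 2 \sqrt{3}$
$\left(l{\left(-34 \right)} + 48685\right) \left(8 \left(-226\right) - 17323\right) = \left(\left(-7 + 2 \sqrt{3}\right) + 48685\right) \left(8 \left(-226\right) - 17323\right) = \left(48678 + 2 \sqrt{3}\right) \left(-1808 - 17323\right) = \left(48678 + 2 \sqrt{3}\right) \left(-19131\right) = -931258818 - 38262 \sqrt{3}$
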